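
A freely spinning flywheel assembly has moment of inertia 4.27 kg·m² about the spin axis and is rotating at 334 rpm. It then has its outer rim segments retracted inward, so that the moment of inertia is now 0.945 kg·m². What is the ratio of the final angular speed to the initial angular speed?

With no external torque about the axis, L is conserved: I₁ω₁ = I₂ω₂.
ω₂/ω₁ = I₁/I₂ = 4.270 / 0.9450 = 4.519.

ω₂/ω₁ ≈ 4.52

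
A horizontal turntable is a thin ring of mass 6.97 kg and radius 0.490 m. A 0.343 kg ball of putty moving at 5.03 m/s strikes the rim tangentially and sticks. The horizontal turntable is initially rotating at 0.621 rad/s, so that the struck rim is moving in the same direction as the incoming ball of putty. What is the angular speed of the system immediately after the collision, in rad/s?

The axle reaction passes through the axle and exerts no torque about it; angular momentum about the axle is conserved through the impact.
I_p = (6.97)(0.490)² = 1.673 kg·m². Taking the sense of the ball of putty's angular momentum as positive, L_{ball} = m v R = (0.343)(5.03)(0.490) = 0.8454 kg·m²/s.
L_i = +I_p ω_p + m v R = +(1.673)(0.621) + 0.8454 = 1.885 kg·m²/s.
After sticking, I_f = I_p + m R² = 1.673 + (0.343)(0.490)² = 1.756 kg·m².
ω_f = L_i / I_f = 1.885 / 1.756 = 1.073 rad/s.

|ω_f| ≈ 1.07 rad/s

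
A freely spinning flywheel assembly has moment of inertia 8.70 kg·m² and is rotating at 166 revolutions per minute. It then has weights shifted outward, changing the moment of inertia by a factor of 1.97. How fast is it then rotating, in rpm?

ω₂ ≈ 84.3 rpm

With no external torque about the axis, L is conserved: I₁ω₁ = I₂ω₂.
I₂ = 1.97 × 8.70 = 17.14 kg·m².
ω₂ = I₁ω₁ / I₂ = (8.700)(166 rpm) / (17.14) = 84.26 rpm.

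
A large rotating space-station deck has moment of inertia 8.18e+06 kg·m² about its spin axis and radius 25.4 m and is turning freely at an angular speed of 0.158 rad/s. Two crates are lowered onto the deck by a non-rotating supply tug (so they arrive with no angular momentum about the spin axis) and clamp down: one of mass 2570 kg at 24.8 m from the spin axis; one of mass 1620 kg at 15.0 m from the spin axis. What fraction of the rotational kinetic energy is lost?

fraction ≈ 0.192

No external torque acts about the spin axis; L_before = L_after.
Added inertia Σmr² = (2570)(24.8)² + (1620)(15.0)² = 1.945e+06 kg·m²; I_f = 8.180e+06 + 1.945e+06 = 1.013e+07 kg·m².
ω_f = I_p ω_i / I_f = (8.180e+06)(0.158) / 1.013e+07 = 0.1276 rad/s.
KE_i = ½(8.180e+06)(0.1580 rad/s)² = 1.021e+05 J; KE_f = ½(1.013e+07)(0.1276)² = 82490 J.
Fraction lost = 0.1921.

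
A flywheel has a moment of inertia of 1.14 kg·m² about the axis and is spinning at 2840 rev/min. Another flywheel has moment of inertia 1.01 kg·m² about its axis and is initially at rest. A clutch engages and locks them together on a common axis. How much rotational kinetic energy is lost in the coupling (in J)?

ΔKE lost ≈ 23700 J

The coupling torques are internal; angular momentum about the shared axis is conserved.
Taking A's sense as positive: L = (1.140)(2840) = 3238 kg·m²·rpm.
Combined I = 1.140 + 1.010 = 2.150 kg·m².
ω_f = L / I = 3238 / 2.150 = 1506 rpm.
KE_i = ½ΣIω² = 50420 J; KE_f = ½(2.150)(157.7)² = 26730 J.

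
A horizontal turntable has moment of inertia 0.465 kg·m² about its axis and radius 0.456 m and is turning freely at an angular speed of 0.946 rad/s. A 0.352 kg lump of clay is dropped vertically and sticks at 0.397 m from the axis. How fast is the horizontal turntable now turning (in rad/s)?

ω_f ≈ 0.845 rad/s

No external torque acts about the axis; L_before = L_after.
Added inertia Σmr² = (0.352)(0.397)² = 0.05548 kg·m²; I_f = 0.4650 + 0.05548 = 0.5205 kg·m².
ω_f = I_p ω_i / I_f = (0.4650)(0.946) / 0.5205 = 0.8452 rad/s.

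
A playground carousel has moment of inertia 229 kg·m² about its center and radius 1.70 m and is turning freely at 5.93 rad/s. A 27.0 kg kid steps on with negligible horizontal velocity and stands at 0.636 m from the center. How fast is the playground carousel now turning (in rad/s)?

The added mass arrives with no angular momentum about the center, and any external torque about the center is negligible, so the system's angular momentum is conserved.
Added inertia Σmr² = (27.0)(0.636)² = 10.92 kg·m²; I_f = 229.0 + 10.92 = 239.9 kg·m².
ω_f = I_p ω_i / I_f = (229.0)(5.93) / 239.9 = 5.660 rad/s.

ω_f ≈ 5.66 rad/s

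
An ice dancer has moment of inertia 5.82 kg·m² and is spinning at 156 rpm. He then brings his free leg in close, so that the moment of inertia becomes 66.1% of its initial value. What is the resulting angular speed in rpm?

No external torque acts about the spin axis, so angular momentum is conserved.
I₂ = 0.661 × 5.82 = 3.847 kg·m².
ω₂ = I₁ω₁ / I₂ = (5.820)(156 rpm) / (3.847) = 236.0 rpm.

ω₂ ≈ 236 rpm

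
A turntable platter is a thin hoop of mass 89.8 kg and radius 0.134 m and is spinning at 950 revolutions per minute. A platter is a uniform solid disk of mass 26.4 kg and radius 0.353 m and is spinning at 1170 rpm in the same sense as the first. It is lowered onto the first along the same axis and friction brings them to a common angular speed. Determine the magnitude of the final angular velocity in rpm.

|ω_f| ≈ 1060 rpm

No external torque acts about the common axis, so total angular momentum is conserved.
Moments of inertia: I_A = (89.8)(0.134)² = 1.612 kg·m²; I_B = ½(26.4)(0.353)² = 1.645 kg·m².
Taking A's sense as positive: L = (1.612)(950) + (1.645)(1170) = 3456 kg·m²·rpm.
Combined I = 1.612 + 1.645 = 3.257 kg·m².
ω_f = L / I = 3456 / 3.257 = 1061 rpm.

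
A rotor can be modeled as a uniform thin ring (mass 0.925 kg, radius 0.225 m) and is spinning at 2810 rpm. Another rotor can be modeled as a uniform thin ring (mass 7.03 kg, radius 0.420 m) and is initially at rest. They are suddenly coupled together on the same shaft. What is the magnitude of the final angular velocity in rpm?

|ω_f| ≈ 102 rpm

No external torque acts about the common axis, so total angular momentum is conserved.
Moments of inertia: I_A = (0.925)(0.225)² = 0.04683 kg·m²; I_B = (7.03)(0.420)² = 1.240 kg·m².
Taking A's sense as positive: L = (0.04683)(2810) = 131.6 kg·m²·rpm.
Combined I = 0.04683 + 1.240 = 1.287 kg·m².
ω_f = L / I = 131.6 / 1.287 = 102.2 rpm.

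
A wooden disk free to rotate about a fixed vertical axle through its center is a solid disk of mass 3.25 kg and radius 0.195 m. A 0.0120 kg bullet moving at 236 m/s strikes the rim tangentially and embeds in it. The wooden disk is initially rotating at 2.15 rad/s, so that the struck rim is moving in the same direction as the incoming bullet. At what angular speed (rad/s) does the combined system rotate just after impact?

|ω_f| ≈ 11.0 rad/s

About the axle the impulsive forces during the collision are internal, so angular momentum about that axis is conserved.
I_p = ½(3.25)(0.195)² = 0.06179 kg·m². Taking the sense of the bullet's angular momentum as positive, L_{bullet} = m v R = (0.0120)(236)(0.195) = 0.5522 kg·m²/s.
L_i = +I_p ω_p + m v R = +(0.06179)(2.15) + 0.5522 = 0.6851 kg·m²/s.
After sticking, I_f = I_p + m R² = 0.06179 + (0.0120)(0.195)² = 0.06225 kg·m².
ω_f = L_i / I_f = 0.6851 / 0.06225 = 11.01 rad/s.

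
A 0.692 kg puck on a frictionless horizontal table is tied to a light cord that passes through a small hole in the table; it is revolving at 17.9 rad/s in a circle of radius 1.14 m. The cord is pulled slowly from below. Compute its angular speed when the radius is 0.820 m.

The constraining force is radial, so m r² ω about the center is conserved.
ω₂ = ω₁ (r₁/r₂)² = (17.9)(1.14/0.820)² = 34.60 rad/s.

ω₂ ≈ 34.6 rad/s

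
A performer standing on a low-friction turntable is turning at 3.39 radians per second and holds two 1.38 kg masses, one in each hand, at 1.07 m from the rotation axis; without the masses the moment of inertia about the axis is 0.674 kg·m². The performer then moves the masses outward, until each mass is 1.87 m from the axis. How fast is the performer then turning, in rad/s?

With no external torque about the axis, L is conserved: I₁ω₁ = I₂ω₂.
I₁ = 0.674 + 2(1.38)(1.07)² = 3.834 kg·m²; I₂ = 0.674 + 2(1.38)(1.87)² = 10.33 kg·m².
ω₂ = I₁ω₁ / I₂ = (3.834)(3.39 rad/s) / (10.33) = 1.259 rad/s.

ω₂ ≈ 1.26 rad/s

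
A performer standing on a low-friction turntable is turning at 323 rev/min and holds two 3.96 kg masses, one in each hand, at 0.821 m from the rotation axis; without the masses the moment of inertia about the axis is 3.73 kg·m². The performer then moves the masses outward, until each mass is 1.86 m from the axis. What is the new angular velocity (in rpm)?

With no external torque about the axis, L is conserved: I₁ω₁ = I₂ω₂.
I₁ = 3.73 + 2(3.96)(0.821)² = 9.068 kg·m²; I₂ = 3.73 + 2(3.96)(1.86)² = 31.13 kg·m².
ω₂ = I₁ω₁ / I₂ = (9.068)(323 rpm) / (31.13) = 94.09 rpm.

ω₂ ≈ 94.1 rpm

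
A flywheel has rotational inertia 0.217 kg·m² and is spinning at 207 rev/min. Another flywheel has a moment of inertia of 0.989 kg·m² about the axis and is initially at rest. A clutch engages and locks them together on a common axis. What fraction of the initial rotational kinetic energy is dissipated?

The coupling torques are internal; angular momentum about the shared axis is conserved.
Taking A's sense as positive: L = (0.2170)(207) = 44.92 kg·m²·rpm.
Combined I = 0.2170 + 0.9890 = 1.206 kg·m².
ω_f = L / I = 44.92 / 1.206 = 37.25 rpm.
KE_i = ½ΣIω² = 50.98 J; KE_f = ½(1.206)(3.900)² = 9.174 J.
Fraction dissipated = (KE_i − KE_f)/KE_i = 0.8201.

fraction ≈ 0.820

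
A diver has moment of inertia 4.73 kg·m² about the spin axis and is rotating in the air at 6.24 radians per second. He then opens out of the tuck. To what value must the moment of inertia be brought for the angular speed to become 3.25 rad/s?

I₂ ≈ 9.08 kg·m²

With no external torque about the axis, L is conserved: I₁ω₁ = I₂ω₂.
I₂ = I₁ω₁ / ω₂ = (4.73)(6.24) / (3.25) = 9.082 kg·m².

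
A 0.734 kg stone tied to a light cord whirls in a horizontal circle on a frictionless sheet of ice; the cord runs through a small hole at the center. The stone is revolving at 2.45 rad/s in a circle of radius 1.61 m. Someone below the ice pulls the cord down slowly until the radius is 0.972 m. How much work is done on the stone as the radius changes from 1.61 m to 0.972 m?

W ≈ 9.96 J

The constraining force is radial, so m r² ω about the center is conserved.
ω₂ = ω₁ (r₁/r₂)² = (2.45)(1.61/0.972)² = 6.722 rad/s.
W = ΔKE = ½m(v₂² − v₁²) = 9.956 J.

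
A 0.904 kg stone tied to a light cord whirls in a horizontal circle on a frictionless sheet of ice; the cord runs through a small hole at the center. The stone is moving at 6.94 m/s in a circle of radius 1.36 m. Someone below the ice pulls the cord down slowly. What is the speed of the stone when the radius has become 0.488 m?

Central (radial) force ⇒ zero torque about the center ⇒ m v r is constant.
v₂ = v₁ r₁ / r₂ = (6.94)(1.36) / (0.488) = 19.34 m/s.

v₂ ≈ 19.3 m/s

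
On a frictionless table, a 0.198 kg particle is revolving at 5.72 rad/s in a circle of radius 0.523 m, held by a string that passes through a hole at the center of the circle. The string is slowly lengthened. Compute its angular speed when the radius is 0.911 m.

ω₂ ≈ 1.89 rad/s

The constraining force is radial, so m r² ω about the center is conserved.
ω₂ = ω₁ (r₁/r₂)² = (5.72)(0.523/0.911)² = 1.885 rad/s.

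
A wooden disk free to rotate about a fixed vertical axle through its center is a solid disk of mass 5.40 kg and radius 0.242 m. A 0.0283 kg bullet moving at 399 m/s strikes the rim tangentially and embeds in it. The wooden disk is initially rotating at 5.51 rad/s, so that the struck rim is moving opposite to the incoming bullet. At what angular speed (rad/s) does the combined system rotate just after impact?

The axle reaction passes through the axle and exerts no torque about it; angular momentum about the axle is conserved through the impact.
I_p = ½(5.40)(0.242)² = 0.1581 kg·m². Taking the sense of the bullet's angular momentum as positive, L_{bullet} = m v R = (0.0283)(399)(0.242) = 2.733 kg·m²/s.
L_i = −I_p ω_p + m v R = −(0.1581)(5.51) + 2.733 = 1.861 kg·m²/s.
After sticking, I_f = I_p + m R² = 0.1581 + (0.0283)(0.242)² = 0.1598 kg·m².
ω_f = L_i / I_f = 1.861 / 0.1598 = 11.65 rad/s.

|ω_f| ≈ 11.6 rad/s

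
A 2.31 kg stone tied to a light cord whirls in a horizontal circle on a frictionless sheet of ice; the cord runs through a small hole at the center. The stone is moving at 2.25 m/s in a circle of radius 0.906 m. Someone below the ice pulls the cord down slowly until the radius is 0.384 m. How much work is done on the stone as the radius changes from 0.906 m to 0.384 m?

The only horizontal force on the mass is along the cord (radial), so it exerts no torque about the hole and angular momentum m v r is conserved.
v₂ = v₁ r₁ / r₂ = (2.25)(0.906) / (0.384) = 5.309 m/s.
W = ΔKE = ½m(v₂² − v₁²) = 26.70 J.

W ≈ 26.7 J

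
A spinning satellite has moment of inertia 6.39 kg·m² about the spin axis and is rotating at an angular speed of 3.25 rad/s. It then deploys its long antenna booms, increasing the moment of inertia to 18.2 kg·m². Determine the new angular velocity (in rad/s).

ω₂ ≈ 1.14 rad/s

With no external torque about the axis, L is conserved: I₁ω₁ = I₂ω₂.
ω₂ = I₁ω₁ / I₂ = (6.390)(3.25 rad/s) / (18.20) = 1.141 rad/s.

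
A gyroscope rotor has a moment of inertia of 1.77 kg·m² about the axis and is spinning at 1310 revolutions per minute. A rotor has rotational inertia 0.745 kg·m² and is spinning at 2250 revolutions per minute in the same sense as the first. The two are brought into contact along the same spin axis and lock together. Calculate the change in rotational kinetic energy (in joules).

The coupling torques are internal; angular momentum about the shared axis is conserved.
Taking A's sense as positive: L = (1.770)(1310) + (0.7450)(2250) = 3995 kg·m²·rpm.
Combined I = 1.770 + 0.7450 = 2.515 kg·m².
ω_f = L / I = 3995 / 2.515 = 1588 rpm.
KE_i = ½ΣIω² = 37330 J; KE_f = ½(2.515)(166.3)² = 34790 J.

ΔKE ≈ -2540 J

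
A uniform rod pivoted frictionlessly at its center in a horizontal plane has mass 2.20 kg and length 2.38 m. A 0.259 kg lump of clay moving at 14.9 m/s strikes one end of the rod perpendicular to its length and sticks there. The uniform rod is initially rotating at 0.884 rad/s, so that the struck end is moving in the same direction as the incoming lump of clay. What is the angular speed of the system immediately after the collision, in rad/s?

|ω_f| ≈ 3.92 rad/s

The axle reaction passes through the pivot and exerts no torque about it; angular momentum about the pivot is conserved through the impact.
I_p = (1/12)(2.20)(2.38)² = 1.038 kg·m². Taking the sense of the lump of clay's angular momentum as positive, L_{lump} = m v R = (0.259)(14.9)(2.38/2) = 4.592 kg·m²/s.
L_i = +I_p ω_p + m v R = +(1.038)(0.884) + 4.592 = 5.510 kg·m²/s.
After sticking, I_f = I_p + m R² = 1.038 + (0.259)(2.38/2)² = 1.405 kg·m².
ω_f = L_i / I_f = 5.510 / 1.405 = 3.921 rad/s.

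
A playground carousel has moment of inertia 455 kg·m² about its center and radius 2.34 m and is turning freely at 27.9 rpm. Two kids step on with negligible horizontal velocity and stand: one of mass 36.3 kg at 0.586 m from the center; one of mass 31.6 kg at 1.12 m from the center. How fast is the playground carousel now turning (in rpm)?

ω_f ≈ 25.0 rpm

The added mass arrives with no angular momentum about the center, and any external torque about the center is negligible, so the system's angular momentum is conserved.
Added inertia Σmr² = (36.3)(0.586)² + (31.6)(1.12)² = 52.10 kg·m²; I_f = 455.0 + 52.10 = 507.1 kg·m².
ω_f = I_p ω_i / I_f = (455.0)(27.9) / 507.1 = 25.03 rpm.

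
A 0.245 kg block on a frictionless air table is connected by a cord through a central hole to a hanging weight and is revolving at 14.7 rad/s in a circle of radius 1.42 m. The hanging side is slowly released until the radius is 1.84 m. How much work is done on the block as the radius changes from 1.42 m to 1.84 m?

W ≈ -21.6 J

No torque about the axis ⇒ m r₁² ω₁ = m r₂² ω₂.
ω₂ = ω₁ (r₁/r₂)² = (14.7)(1.42/1.84)² = 8.755 rad/s.
W = ΔKE = ½m(v₂² − v₁²) = -21.59 J.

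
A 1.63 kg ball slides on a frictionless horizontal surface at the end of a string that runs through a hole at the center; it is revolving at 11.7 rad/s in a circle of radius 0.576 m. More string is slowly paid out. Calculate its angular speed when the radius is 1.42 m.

The constraining force is radial, so m r² ω about the center is conserved.
ω₂ = ω₁ (r₁/r₂)² = (11.7)(0.576/1.42)² = 1.925 rad/s.

ω₂ ≈ 1.93 rad/s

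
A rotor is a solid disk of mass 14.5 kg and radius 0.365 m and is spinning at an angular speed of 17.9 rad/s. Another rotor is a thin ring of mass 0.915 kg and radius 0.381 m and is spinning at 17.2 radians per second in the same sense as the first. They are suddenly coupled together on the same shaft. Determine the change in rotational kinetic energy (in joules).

The coupling torques are internal; angular momentum about the shared axis is conserved.
Moments of inertia: I_A = ½(14.5)(0.365)² = 0.9659 kg·m²; I_B = (0.915)(0.381)² = 0.1328 kg·m².
Taking A's sense as positive: L = (0.9659)(17.9) + (0.1328)(17.2) = 19.57 kg·m²·rad/s.
Combined I = 0.9659 + 0.1328 = 1.099 kg·m².
ω_f = L / I = 19.57 / 1.099 = 17.82 rad/s.
KE_i = ½ΣIω² = 174.4 J; KE_f = ½(1.099)(17.82)² = 174.4 J.

ΔKE ≈ -0.0286 J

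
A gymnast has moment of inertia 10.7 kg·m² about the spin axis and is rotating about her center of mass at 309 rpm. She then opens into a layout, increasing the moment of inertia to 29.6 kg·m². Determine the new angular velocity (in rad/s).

Angular momentum about the spin axis is conserved since the torque about it is zero.
ω₂ = I₁ω₁ / I₂ = (10.70)(309 rpm) / (29.60) = 111.7 rpm = 11.70 rad/s.

ω₂ ≈ 11.7 rad/s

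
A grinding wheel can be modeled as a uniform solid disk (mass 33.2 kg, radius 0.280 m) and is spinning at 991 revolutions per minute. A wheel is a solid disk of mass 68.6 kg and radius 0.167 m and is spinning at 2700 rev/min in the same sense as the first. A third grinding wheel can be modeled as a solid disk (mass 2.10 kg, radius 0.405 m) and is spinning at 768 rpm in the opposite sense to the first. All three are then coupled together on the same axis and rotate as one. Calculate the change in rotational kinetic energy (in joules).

No external torque acts about the common axis, so total angular momentum is conserved.
Moments of inertia: I_A = ½(33.2)(0.280)² = 1.301 kg·m²; I_B = ½(68.6)(0.167)² = 0.9566 kg·m²; I_C = ½(2.10)(0.405)² = 0.1722 kg·m².
Taking A's sense as positive: L = (1.301)(991) + (0.9566)(2700) − (0.1722)(768) = 3740 kg·m²·rpm.
Combined I = 1.301 + 0.9566 + 0.1722 = 2.430 kg·m².
ω_f = L / I = 3740 / 2.430 = 1539 rpm.
KE_i = ½ΣIω² = 45800 J; KE_f = ½(2.430)(161.2)² = 31560 J.

ΔKE ≈ -14200 J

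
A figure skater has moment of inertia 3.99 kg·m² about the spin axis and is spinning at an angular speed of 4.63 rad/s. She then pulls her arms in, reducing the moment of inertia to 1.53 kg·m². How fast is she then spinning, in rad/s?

No external torque acts about the spin axis, so angular momentum is conserved.
ω₂ = I₁ω₁ / I₂ = (3.990)(4.63 rad/s) / (1.530) = 12.07 rad/s.

ω₂ ≈ 12.1 rad/s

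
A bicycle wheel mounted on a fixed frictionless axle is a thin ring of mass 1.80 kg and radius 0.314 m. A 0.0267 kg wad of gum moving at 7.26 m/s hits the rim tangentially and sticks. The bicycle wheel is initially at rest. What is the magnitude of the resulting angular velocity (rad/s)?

|ω_f| ≈ 0.338 rad/s

About the axle the impulsive forces during the collision are internal, so angular momentum about that axis is conserved.
I_p = (1.80)(0.314)² = 0.1775 kg·m². Taking the sense of the wad of gum's angular momentum as positive, L_{wad} = m v R = (0.0267)(7.26)(0.314) = 0.06087 kg·m²/s.
L_i = 0 + 0.06087 = 0.06087 kg·m²/s.
After sticking, I_f = I_p + m R² = 0.1775 + (0.0267)(0.314)² = 0.1801 kg·m².
ω_f = L_i / I_f = 0.06087 / 0.1801 = 0.3379 rad/s.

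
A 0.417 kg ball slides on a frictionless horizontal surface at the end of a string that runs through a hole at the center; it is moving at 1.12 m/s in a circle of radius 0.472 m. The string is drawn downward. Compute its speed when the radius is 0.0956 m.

v₂ ≈ 5.53 m/s

The only horizontal force on the mass is along the cord (radial), so it exerts no torque about the hole and angular momentum m v r is conserved.
v₂ = v₁ r₁ / r₂ = (1.12)(0.472) / (0.0956) = 5.530 m/s.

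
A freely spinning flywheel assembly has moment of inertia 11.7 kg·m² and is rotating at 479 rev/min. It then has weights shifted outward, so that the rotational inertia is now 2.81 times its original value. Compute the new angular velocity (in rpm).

With no external torque about the axis, L is conserved: I₁ω₁ = I₂ω₂.
I₂ = 2.81 × 11.7 = 32.88 kg·m².
ω₂ = I₁ω₁ / I₂ = (11.70)(479 rpm) / (32.88) = 170.5 rpm.

ω₂ ≈ 170 rpm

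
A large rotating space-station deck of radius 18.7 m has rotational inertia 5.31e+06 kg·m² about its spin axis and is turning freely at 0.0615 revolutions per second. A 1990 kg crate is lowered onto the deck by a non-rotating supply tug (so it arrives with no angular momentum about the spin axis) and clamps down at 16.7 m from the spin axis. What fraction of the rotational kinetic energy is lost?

fraction ≈ 0.0946

The added mass arrives with no angular momentum about the spin axis, and any external torque about the spin axis is negligible, so the system's angular momentum is conserved.
Added inertia Σmr² = (1990)(16.7)² = 5.550e+05 kg·m²; I_f = 5.310e+06 + 5.550e+05 = 5.865e+06 kg·m².
ω_f = I_p ω_i / I_f = (5.310e+06)(0.0615) / 5.865e+06 = 0.05568 rev/s.
KE_i = ½(5.310e+06)(0.3864 rad/s)² = 3.964e+05 J; KE_f = ½(5.865e+06)(0.3499)² = 3.589e+05 J.
Fraction lost = 0.09463.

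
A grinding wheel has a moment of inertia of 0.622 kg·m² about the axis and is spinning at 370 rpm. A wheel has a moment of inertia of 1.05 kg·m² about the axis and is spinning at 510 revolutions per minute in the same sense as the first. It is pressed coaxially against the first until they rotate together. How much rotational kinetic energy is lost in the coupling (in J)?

ΔKE lost ≈ 42.0 J

The coupling torques are internal; angular momentum about the shared axis is conserved.
Taking A's sense as positive: L = (0.6220)(370) + (1.050)(510) = 765.6 kg·m²·rpm.
Combined I = 0.6220 + 1.050 = 1.672 kg·m².
ω_f = L / I = 765.6 / 1.672 = 457.9 rpm.
KE_i = ½ΣIω² = 1964 J; KE_f = ½(1.672)(47.95)² = 1922 J.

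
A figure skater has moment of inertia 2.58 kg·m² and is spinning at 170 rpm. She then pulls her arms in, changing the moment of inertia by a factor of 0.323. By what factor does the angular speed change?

No external torque acts about the spin axis, so angular momentum is conserved.
I₂ = 0.323 × 2.58 = 0.8333 kg·m².
ω₂/ω₁ = I₁/I₂ = 2.580 / 0.8333 = 3.096.

ω₂/ω₁ ≈ 3.10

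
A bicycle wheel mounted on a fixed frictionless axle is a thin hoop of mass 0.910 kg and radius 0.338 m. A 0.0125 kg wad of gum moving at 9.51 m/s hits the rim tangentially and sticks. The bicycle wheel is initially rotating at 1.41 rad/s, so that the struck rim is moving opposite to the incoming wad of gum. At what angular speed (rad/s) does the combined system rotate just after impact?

About the axle the impulsive forces during the collision are internal, so angular momentum about that axis is conserved.
I_p = (0.910)(0.338)² = 0.1040 kg·m². Taking the sense of the wad of gum's angular momentum as positive, L_{wad} = m v R = (0.0125)(9.51)(0.338) = 0.04018 kg·m²/s.
L_i = −I_p ω_p + m v R = −(0.1040)(1.41) + 0.04018 = -0.1064 kg·m²/s.
After sticking, I_f = I_p + m R² = 0.1040 + (0.0125)(0.338)² = 0.1054 kg·m².
ω_f = L_i / I_f = -0.1064 / 0.1054 = -1.010 rad/s.

|ω_f| ≈ 1.01 rad/s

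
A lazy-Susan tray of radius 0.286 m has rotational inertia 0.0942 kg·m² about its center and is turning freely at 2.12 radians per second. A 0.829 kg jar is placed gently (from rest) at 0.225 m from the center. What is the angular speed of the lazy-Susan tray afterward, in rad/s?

No external torque acts about the center; L_before = L_after.
Added inertia Σmr² = (0.829)(0.225)² = 0.04197 kg·m²; I_f = 0.09420 + 0.04197 = 0.1362 kg·m².
ω_f = I_p ω_i / I_f = (0.09420)(2.12) / 0.1362 = 1.467 rad/s.

ω_f ≈ 1.47 rad/s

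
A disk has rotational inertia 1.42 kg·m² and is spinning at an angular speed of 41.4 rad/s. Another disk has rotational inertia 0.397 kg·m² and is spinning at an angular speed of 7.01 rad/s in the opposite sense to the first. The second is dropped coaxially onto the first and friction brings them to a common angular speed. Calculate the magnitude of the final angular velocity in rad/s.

|ω_f| ≈ 30.8 rad/s

The coupling torques are internal; angular momentum about the shared axis is conserved.
Taking A's sense as positive: L = (1.420)(41.4) − (0.3970)(7.01) = 56.01 kg·m²·rad/s.
Combined I = 1.420 + 0.3970 = 1.817 kg·m².
ω_f = L / I = 56.01 / 1.817 = 30.82 rad/s.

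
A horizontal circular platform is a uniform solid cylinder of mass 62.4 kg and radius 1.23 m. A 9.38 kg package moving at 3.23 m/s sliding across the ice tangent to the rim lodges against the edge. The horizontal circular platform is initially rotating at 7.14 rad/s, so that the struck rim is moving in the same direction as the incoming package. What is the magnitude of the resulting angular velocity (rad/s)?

The axle reaction passes through the central axle and exerts no torque about it; angular momentum about the central axle is conserved through the impact.
I_p = ½(62.4)(1.23)² = 47.20 kg·m². Taking the sense of the package's angular momentum as positive, L_{package} = m v R = (9.38)(3.23)(1.23) = 37.27 kg·m²/s.
L_i = +I_p ω_p + m v R = +(47.20)(7.14) + 37.27 = 374.3 kg·m²/s.
After sticking, I_f = I_p + m R² = 47.20 + (9.38)(1.23)² = 61.39 kg·m².
ω_f = L_i / I_f = 374.3 / 61.39 = 6.097 rad/s.

|ω_f| ≈ 6.10 rad/s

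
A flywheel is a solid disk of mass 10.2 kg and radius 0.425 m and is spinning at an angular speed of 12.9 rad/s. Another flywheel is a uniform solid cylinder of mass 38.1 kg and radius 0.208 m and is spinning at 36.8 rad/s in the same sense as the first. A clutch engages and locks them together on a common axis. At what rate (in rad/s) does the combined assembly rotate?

The coupling torques are internal; angular momentum about the shared axis is conserved.
Moments of inertia: I_A = ½(10.2)(0.425)² = 0.9212 kg·m²; I_B = ½(38.1)(0.208)² = 0.8242 kg·m².
Taking A's sense as positive: L = (0.9212)(12.9) + (0.8242)(36.8) = 42.21 kg·m²·rad/s.
Combined I = 0.9212 + 0.8242 = 1.745 kg·m².
ω_f = L / I = 42.21 / 1.745 = 24.19 rad/s.

|ω_f| ≈ 24.2 rad/s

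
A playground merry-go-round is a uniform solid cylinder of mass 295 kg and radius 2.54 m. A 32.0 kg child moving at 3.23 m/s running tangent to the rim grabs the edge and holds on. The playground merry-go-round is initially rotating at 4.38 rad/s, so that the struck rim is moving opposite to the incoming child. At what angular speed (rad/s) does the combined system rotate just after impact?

About the axle the impulsive forces during the collision are internal, so angular momentum about that axis is conserved.
I_p = ½(295)(2.54)² = 951.6 kg·m². Taking the sense of the child's angular momentum as positive, L_{child} = m v R = (32.0)(3.23)(2.54) = 262.5 kg·m²/s.
L_i = −I_p ω_p + m v R = −(951.6)(4.38) + 262.5 = -3906 kg·m²/s.
After sticking, I_f = I_p + m R² = 951.6 + (32.0)(2.54)² = 1158 kg·m².
ω_f = L_i / I_f = -3906 / 1158 = -3.372 rad/s.

|ω_f| ≈ 3.37 rad/s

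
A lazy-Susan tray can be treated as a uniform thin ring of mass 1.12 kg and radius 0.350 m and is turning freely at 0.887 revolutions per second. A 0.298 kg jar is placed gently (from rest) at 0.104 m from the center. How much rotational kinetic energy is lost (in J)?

energy lost ≈ 0.0489 J

The added mass arrives with no angular momentum about the center, and any external torque about the center is negligible, so the system's angular momentum is conserved.
I_p = (1.12)(0.350)² = 0.1372 kg·m².
Added inertia Σmr² = (0.298)(0.104)² = 0.003223 kg·m²; I_f = 0.1372 + 0.003223 = 0.1404 kg·m².
ω_f = I_p ω_i / I_f = (0.1372)(0.887) / 0.1404 = 0.8666 rev/s.
KE_i = ½(0.1372)(5.573 rad/s)² = 2.131 J; KE_f = ½(0.1404)(5.445)² = 2.082 J.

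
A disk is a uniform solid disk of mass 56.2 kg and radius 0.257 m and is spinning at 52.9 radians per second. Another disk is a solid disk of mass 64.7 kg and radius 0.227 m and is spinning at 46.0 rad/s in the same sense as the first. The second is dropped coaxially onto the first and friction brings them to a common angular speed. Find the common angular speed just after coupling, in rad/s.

|ω_f| ≈ 49.6 rad/s

No external torque acts about the common axis, so total angular momentum is conserved.
Moments of inertia: I_A = ½(56.2)(0.257)² = 1.856 kg·m²; I_B = ½(64.7)(0.227)² = 1.667 kg·m².
Taking A's sense as positive: L = (1.856)(52.9) + (1.667)(46.0) = 174.9 kg·m²·rad/s.
Combined I = 1.856 + 1.667 = 3.523 kg·m².
ω_f = L / I = 174.9 / 3.523 = 49.64 rad/s.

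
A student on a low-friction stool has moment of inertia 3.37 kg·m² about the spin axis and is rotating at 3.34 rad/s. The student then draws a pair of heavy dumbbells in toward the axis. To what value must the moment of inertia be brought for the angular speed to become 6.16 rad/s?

With no external torque about the axis, L is conserved: I₁ω₁ = I₂ω₂.
I₂ = I₁ω₁ / ω₂ = (3.37)(3.34) / (6.16) = 1.827 kg·m².

I₂ ≈ 1.83 kg·m²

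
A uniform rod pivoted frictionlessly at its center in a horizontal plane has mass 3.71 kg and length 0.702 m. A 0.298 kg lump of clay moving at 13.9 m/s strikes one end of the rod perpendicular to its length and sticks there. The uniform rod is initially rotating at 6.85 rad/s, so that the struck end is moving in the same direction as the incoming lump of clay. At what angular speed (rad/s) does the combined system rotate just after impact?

The axle reaction passes through the pivot and exerts no torque about it; angular momentum about the pivot is conserved through the impact.
I_p = (1/12)(3.71)(0.702)² = 0.1524 kg·m². Taking the sense of the lump of clay's angular momentum as positive, L_{lump} = m v R = (0.298)(13.9)(0.702/2) = 1.454 kg·m²/s.
L_i = +I_p ω_p + m v R = +(0.1524)(6.85) + 1.454 = 2.498 kg·m²/s.
After sticking, I_f = I_p + m R² = 0.1524 + (0.298)(0.702/2)² = 0.1891 kg·m².
ω_f = L_i / I_f = 2.498 / 0.1891 = 13.21 rad/s.

|ω_f| ≈ 13.2 rad/s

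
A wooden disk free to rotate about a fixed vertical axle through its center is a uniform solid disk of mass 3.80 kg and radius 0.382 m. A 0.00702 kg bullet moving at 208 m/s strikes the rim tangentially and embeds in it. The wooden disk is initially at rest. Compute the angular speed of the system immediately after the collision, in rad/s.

|ω_f| ≈ 2.00 rad/s

About the axle the impulsive forces during the collision are internal, so angular momentum about that axis is conserved.
I_p = ½(3.80)(0.382)² = 0.2773 kg·m². Taking the sense of the bullet's angular momentum as positive, L_{bullet} = m v R = (0.00702)(208)(0.382) = 0.5578 kg·m²/s.
L_i = 0 + 0.5578 = 0.5578 kg·m²/s.
After sticking, I_f = I_p + m R² = 0.2773 + (0.00702)(0.382)² = 0.2783 kg·m².
ω_f = L_i / I_f = 0.5578 / 0.2783 = 2.004 rad/s.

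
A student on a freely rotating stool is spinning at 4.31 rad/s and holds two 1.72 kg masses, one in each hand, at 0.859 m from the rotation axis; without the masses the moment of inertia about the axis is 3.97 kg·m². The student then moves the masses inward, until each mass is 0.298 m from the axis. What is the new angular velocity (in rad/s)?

ω₂ ≈ 6.56 rad/s

Angular momentum about the spin axis is conserved since the torque about it is zero.
I₁ = 3.97 + 2(1.72)(0.859)² = 6.508 kg·m²; I₂ = 3.97 + 2(1.72)(0.298)² = 4.275 kg·m².
ω₂ = I₁ω₁ / I₂ = (6.508)(4.31 rad/s) / (4.275) = 6.561 rad/s.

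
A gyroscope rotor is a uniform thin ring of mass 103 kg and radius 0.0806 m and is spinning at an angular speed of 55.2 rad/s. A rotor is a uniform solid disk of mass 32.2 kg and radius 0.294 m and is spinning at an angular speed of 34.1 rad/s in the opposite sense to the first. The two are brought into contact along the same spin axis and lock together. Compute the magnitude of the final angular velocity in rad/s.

No external torque acts about the common axis, so total angular momentum is conserved.
Moments of inertia: I_A = (103)(0.0806)² = 0.6691 kg·m²; I_B = ½(32.2)(0.294)² = 1.392 kg·m².
Taking A's sense as positive: L = (0.6691)(55.2) − (1.392)(34.1) = -10.52 kg·m²·rad/s.
Combined I = 0.6691 + 1.392 = 2.061 kg·m².
ω_f = L / I = -10.52 / 2.061 = -5.104 rad/s.

|ω_f| ≈ 5.10 rad/s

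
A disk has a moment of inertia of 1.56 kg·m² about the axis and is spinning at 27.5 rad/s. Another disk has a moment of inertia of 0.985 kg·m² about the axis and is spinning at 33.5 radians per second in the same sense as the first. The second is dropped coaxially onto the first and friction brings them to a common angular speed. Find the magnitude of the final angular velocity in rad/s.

|ω_f| ≈ 29.8 rad/s

The coupling torques are internal; angular momentum about the shared axis is conserved.
Taking A's sense as positive: L = (1.560)(27.5) + (0.9850)(33.5) = 75.90 kg·m²·rad/s.
Combined I = 1.560 + 0.9850 = 2.545 kg·m².
ω_f = L / I = 75.90 / 2.545 = 29.82 rad/s.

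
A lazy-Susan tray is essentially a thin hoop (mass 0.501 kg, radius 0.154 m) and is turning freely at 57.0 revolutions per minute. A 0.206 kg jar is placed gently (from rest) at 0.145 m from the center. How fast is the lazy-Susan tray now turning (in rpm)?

ω_f ≈ 41.8 rpm

No external torque acts about the center; L_before = L_after.
I_p = (0.501)(0.154)² = 0.01188 kg·m².
Added inertia Σmr² = (0.206)(0.145)² = 0.004331 kg·m²; I_f = 0.01188 + 0.004331 = 0.01621 kg·m².
ω_f = I_p ω_i / I_f = (0.01188)(57.0) / 0.01621 = 41.77 rpm.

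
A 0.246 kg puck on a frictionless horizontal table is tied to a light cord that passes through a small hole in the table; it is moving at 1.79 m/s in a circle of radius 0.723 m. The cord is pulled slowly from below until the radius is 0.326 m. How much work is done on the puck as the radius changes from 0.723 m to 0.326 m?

Central (radial) force ⇒ zero torque about the center ⇒ m v r is constant.
v₂ = v₁ r₁ / r₂ = (1.79)(0.723) / (0.326) = 3.970 m/s.
W = ΔKE = ½m(v₂² − v₁²) = 1.544 J.

W ≈ 1.54 J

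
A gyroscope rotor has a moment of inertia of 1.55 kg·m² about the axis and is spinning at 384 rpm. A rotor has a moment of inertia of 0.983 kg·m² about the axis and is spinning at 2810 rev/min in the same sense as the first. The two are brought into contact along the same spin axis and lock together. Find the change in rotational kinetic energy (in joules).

The coupling torques are internal; angular momentum about the shared axis is conserved.
Taking A's sense as positive: L = (1.550)(384) + (0.9830)(2810) = 3357 kg·m²·rpm.
Combined I = 1.550 + 0.9830 = 2.533 kg·m².
ω_f = L / I = 3357 / 2.533 = 1325 rpm.
KE_i = ½ΣIω² = 43810 J; KE_f = ½(2.533)(138.8)² = 24400 J.

ΔKE ≈ -19400 J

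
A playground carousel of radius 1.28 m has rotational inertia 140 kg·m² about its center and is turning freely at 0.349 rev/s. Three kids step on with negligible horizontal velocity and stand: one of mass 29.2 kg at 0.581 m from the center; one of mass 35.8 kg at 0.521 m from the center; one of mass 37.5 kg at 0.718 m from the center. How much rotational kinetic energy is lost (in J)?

energy lost ≈ 73.2 J

No external torque acts about the center; L_before = L_after.
Added inertia Σmr² = (29.2)(0.581)² + (35.8)(0.521)² + (37.5)(0.718)² = 38.91 kg·m²; I_f = 140.0 + 38.91 = 178.9 kg·m².
ω_f = I_p ω_i / I_f = (140.0)(0.349) / 178.9 = 0.2731 rev/s.
KE_i = ½(140.0)(2.193 rad/s)² = 336.6 J; KE_f = ½(178.9)(1.716)² = 263.4 J.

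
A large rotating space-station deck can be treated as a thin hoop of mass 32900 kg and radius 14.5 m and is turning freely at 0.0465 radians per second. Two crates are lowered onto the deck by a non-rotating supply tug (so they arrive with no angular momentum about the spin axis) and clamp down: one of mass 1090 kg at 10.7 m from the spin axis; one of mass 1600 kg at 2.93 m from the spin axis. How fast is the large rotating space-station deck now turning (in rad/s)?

No external torque acts about the spin axis; L_before = L_after.
I_p = (32900)(14.5)² = 6.917e+06 kg·m².
Added inertia Σmr² = (1090)(10.7)² + (1600)(2.93)² = 1.385e+05 kg·m²; I_f = 6.917e+06 + 1.385e+05 = 7.056e+06 kg·m².
ω_f = I_p ω_i / I_f = (6.917e+06)(0.0465) / 7.056e+06 = 0.04559 rad/s.

ω_f ≈ 0.0456 rad/s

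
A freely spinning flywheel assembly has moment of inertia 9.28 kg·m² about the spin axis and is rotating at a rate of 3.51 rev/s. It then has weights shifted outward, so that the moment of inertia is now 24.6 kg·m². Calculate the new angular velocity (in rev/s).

With no external torque about the axis, L is conserved: I₁ω₁ = I₂ω₂.
ω₂ = I₁ω₁ / I₂ = (9.280)(3.51 rev/s) / (24.60) = 1.324 rev/s.

ω₂ ≈ 1.32 rev/s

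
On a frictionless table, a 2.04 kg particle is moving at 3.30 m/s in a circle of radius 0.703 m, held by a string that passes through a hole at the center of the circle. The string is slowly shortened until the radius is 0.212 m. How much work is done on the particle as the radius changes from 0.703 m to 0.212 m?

The only horizontal force on the mass is along the cord (radial), so it exerts no torque about the hole and angular momentum m v r is conserved.
v₂ = v₁ r₁ / r₂ = (3.30)(0.703) / (0.212) = 10.94 m/s.
W = ΔKE = ½m(v₂² − v₁²) = 111.0 J.

W ≈ 111 J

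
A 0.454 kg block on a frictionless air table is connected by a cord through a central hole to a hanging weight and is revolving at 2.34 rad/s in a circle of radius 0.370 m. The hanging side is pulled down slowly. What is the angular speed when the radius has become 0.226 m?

No torque about the axis ⇒ m r₁² ω₁ = m r₂² ω₂.
ω₂ = ω₁ (r₁/r₂)² = (2.34)(0.370/0.226)² = 6.272 rad/s.

ω₂ ≈ 6.27 rad/s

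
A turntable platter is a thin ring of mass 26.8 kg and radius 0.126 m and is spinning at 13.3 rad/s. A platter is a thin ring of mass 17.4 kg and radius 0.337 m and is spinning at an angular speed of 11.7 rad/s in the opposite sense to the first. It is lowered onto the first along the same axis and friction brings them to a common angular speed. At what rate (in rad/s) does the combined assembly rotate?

The coupling torques are internal; angular momentum about the shared axis is conserved.
Moments of inertia: I_A = (26.8)(0.126)² = 0.4255 kg·m²; I_B = (17.4)(0.337)² = 1.976 kg·m².
Taking A's sense as positive: L = (0.4255)(13.3) − (1.976)(11.7) = -17.46 kg·m²·rad/s.
Combined I = 0.4255 + 1.976 = 2.402 kg·m².
ω_f = L / I = -17.46 / 2.402 = -7.271 rad/s.

|ω_f| ≈ 7.27 rad/s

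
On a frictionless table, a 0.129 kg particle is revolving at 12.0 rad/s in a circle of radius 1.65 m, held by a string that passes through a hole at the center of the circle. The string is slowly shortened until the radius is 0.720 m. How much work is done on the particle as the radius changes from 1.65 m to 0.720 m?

The constraining force is radial, so m r² ω about the center is conserved.
ω₂ = ω₁ (r₁/r₂)² = (12.0)(1.65/0.720)² = 63.02 rad/s.
W = ΔKE = ½m(v₂² − v₁²) = 107.5 J.

W ≈ 108 J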